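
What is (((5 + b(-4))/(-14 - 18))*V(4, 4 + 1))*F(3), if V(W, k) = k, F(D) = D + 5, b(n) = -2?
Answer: -15/4 ≈ -3.7500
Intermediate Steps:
F(D) = 5 + D
(((5 + b(-4))/(-14 - 18))*V(4, 4 + 1))*F(3) = (((5 - 2)/(-14 - 18))*(4 + 1))*(5 + 3) = ((3/(-32))*5)*8 = ((3*(-1/32))*5)*8 = -3/32*5*8 = -15/32*8 = -15/4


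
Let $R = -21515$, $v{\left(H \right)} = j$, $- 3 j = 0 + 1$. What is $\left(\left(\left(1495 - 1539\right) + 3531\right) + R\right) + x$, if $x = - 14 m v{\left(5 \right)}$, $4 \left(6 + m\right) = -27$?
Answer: $- \frac{36175}{2} \approx -18088.0$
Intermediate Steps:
$j = - \frac{1}{3}$ ($j = - \frac{0 + 1}{3} = \left(- \frac{1}{3}\right) 1 = - \frac{1}{3} \approx -0.33333$)
$v{\left(H \right)} = - \frac{1}{3}$
$m = - \frac{51}{4}$ ($m = -6 + \frac{1}{4} \left(-27\right) = -6 - \frac{27}{4} = - \frac{51}{4} \approx -12.75$)
$x = - \frac{119}{2}$ ($x = \left(-14\right) \left(- \frac{51}{4}\right) \left(- \frac{1}{3}\right) = \frac{357}{2} \left(- \frac{1}{3}\right) = - \frac{119}{2} \approx -59.5$)
$\left(\left(\left(1495 - 1539\right) + 3531\right) + R\right) + x = \left(\left(\left(1495 - 1539\right) + 3531\right) - 21515\right) - \frac{119}{2} = \left(\left(-44 + 3531\right) - 21515\right) - \frac{119}{2} = \left(3487 - 21515\right) - \frac{119}{2} = -18028 - \frac{119}{2} = - \frac{36175}{2}$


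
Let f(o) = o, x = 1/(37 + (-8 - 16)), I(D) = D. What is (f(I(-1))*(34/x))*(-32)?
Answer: 14144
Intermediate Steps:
x = 1/13 (x = 1/(37 - 24) = 1/13 ≈ 0.076923)
(f(I(-1))*(34/x))*(-32) = -34/1/13*(-32) = -34*13*(-32) = -1*442*(-32) = -442*(-32) = 14144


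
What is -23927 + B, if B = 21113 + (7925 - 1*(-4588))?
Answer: 9699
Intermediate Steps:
B = 33626 (B = 21113 + (7925 + 4588) = 21113 + 12513 = 33626)
-23927 + B = -23927 + 33626 = 9699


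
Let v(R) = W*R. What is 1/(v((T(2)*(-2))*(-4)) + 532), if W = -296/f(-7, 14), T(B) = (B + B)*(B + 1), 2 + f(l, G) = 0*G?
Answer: 1/14740 ≈ 6.7843e-5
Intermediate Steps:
f(l, G) = -2 (f(l, G) = -2 + 0*G = -2 + 0 = -2)
T(B) = 2*B*(1 + B) (T(B) = (2*B)*(1 + B) = 2*B*(1 + B))
W = 148 (W = -296/(-2) = -296*(-1/2) = 148)
v(R) = 148*R
1/(v((T(2)*(-2))*(-4)) + 532) = 1/(148*(((2*2*(1 + 2))*(-2))*(-4)) + 532) = 1/(148*(((2*2*3)*(-2))*(-4)) + 532) = 1/(148*((12*(-2))*(-4)) + 532) = 1/(148*(-24*(-4)) + 532) = 1/(148*96 + 532) = 1/(14208 + 532) = 1/14740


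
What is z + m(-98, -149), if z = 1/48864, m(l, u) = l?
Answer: -4788671/48864 ≈ -98.000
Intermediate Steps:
z = 1/48864 ≈ 2.0465e-5
z + m(-98, -149) = 1/48864 - 98 = -4788671/48864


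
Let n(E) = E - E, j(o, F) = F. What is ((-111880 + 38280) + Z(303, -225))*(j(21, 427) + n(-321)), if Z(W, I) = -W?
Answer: -31556581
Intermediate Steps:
n(E) = 0
((-111880 + 38280) + Z(303, -225))*(j(21, 427) + n(-321)) = ((-111880 + 38280) - 1*303)*(427 + 0) = (-73600 - 303)*427 = -73903*427 = -31556581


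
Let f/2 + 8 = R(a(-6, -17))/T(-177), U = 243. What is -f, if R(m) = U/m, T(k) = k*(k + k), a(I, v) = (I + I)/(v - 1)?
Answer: 111311/6962 ≈ 15.988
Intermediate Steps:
a(I, v) = 2*I/(-1 + v) (a(I, v) = (2*I)/(-1 + v) = 2*I/(-1 + v))
T(k) = 2*k² (T(k) = k*(2*k) = 2*k²)
R(m) = 243/m
f = -111311/6962 (f = -16 + 2*((243/((2*(-6)/(-1 - 17))))/((2*(-177)²))) = -16 + 2*((243/((2*(-6)/(-18))))/((2*31329))) = -16 + 2*((243/((2*(-6)*(-1/18))))/62658) = -16 + 2*((243/(⅔))*(1/62658)) = -16 + 2*((243*(3/2))*(1/62658)) = -16 + 2*((729/2)*(1/62658)) = -16 + 2*(81/13924) = -16 + 81/6962 = -111311/6962 ≈ -15.988)
-f = -1*(-111311/6962) = 111311/6962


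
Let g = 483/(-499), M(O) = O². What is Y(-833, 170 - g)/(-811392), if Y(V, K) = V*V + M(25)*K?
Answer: -33297603/33740384 ≈ -0.98688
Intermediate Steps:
g = -483/499 (g = 483*(-1/499) = -483/499 ≈ -0.96794)
Y(V, K) = V² + 625*K (Y(V, K) = V*V + 25²*K = V² + 625*K)
Y(-833, 170 - g)/(-811392) = ((-833)² + 625*(170 - 1*(-483/499)))/(-811392) = (693889 + 625*(170 + 483/499))*(-1/811392) = (693889 + 625*(85313/499))*(-1/811392) = (693889 + 53320625/499)*(-1/811392) = (399571236/499)*(-1/811392) = -33297603/33740384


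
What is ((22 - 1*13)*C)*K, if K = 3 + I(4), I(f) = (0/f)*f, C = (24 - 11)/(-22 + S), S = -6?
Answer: -351/28 ≈ -12.536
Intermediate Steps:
C = -13/28 (C = (24 - 11)/(-22 - 6) = 13/(-28) = 13*(-1/28) = -13/28 ≈ -0.46429)
I(f) = 0 (I(f) = 0*f = 0)
K = 3 (K = 3 + 0 = 3)
((22 - 1*13)*C)*K = ((22 - 1*13)*(-13/28))*3 = ((22 - 13)*(-13/28))*3 = (9*(-13/28))*3 = -117/28*3 = -351/28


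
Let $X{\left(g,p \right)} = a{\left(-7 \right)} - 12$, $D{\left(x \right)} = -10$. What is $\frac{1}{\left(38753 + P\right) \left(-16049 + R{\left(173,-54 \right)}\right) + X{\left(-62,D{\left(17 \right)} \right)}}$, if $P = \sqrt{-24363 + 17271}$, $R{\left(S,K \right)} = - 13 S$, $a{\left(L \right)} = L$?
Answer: $\frac{i}{3 \left(- 236367471 i + 36596 \sqrt{197}\right)} \approx -1.4102 \cdot 10^{-9} + 3.0646 \cdot 10^{-12} i$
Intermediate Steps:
$P = 6 i \sqrt{197}$ ($P = \sqrt{-7092} = 6 i \sqrt{197} \approx 84.214 i$)
$X{\left(g,p \right)} = -19$ ($X{\left(g,p \right)} = -7 - 12 = -19$)
$\frac{1}{\left(38753 + P\right) \left(-16049 + R{\left(173,-54 \right)}\right) + X{\left(-62,D{\left(17 \right)} \right)}} = \frac{1}{\left(38753 + 6 i \sqrt{197}\right) \left(-16049 - 2249\right) - 19} = \frac{1}{\left(38753 + 6 i \sqrt{197}\right) \left(-18298\right) - 19} = \frac{1}{\left(-709102394 - 109788 i \sqrt{197}\right) - 19} = \frac{1}{-709102413 - 109788 i \sqrt{197}}$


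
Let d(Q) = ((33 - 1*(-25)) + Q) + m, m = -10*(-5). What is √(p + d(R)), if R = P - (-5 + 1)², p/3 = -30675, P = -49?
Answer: I*√91982 ≈ 303.29*I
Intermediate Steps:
m = 50
p = -92025 (p = 3*(-30675) = -92025)
R = -65 (R = -49 - (-5 + 1)² = -49 - 1*(-4)² = -49 - 1*16 = -49 - 16 = -65)
d(Q) = 108 + Q (d(Q) = ((33 - 1*(-25)) + Q) + 50 = ((33 + 25) + Q) + 50 = (58 + Q) + 50 = 108 + Q)
√(p + d(R)) = √(-92025 + (108 - 65)) = √(-92025 + 43) = √(-91982) = I*√91982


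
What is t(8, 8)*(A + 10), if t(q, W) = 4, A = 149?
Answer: 636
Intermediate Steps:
t(8, 8)*(A + 10) = 4*(149 + 10) = 4*159 = 636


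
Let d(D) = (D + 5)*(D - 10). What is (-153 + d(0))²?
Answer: 41209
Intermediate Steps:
d(D) = (-10 + D)*(5 + D) (d(D) = (5 + D)*(-10 + D) = (-10 + D)*(5 + D))
(-153 + d(0))² = (-153 + (-50 + 0² - 5*0))² = (-153 + (-50 + 0 + 0))² = (-153 - 50)² = (-203)² = 41209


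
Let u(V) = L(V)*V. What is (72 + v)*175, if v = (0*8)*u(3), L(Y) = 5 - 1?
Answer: 12600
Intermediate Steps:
L(Y) = 4
u(V) = 4*V
v = 0 (v = (0*8)*(4*3) = 0*12 = 0)
(72 + v)*175 = (72 + 0)*175 = 72*175 = 12600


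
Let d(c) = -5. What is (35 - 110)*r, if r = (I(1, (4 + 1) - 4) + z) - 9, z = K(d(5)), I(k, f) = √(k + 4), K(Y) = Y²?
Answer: -1200 - 75*√5 ≈ -1367.7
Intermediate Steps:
I(k, f) = √(4 + k)
z = 25 (z = (-5)² = 25)
r = 16 + √5 (r = (√(4 + 1) + 25) - 9 = (√5 + 25) - 9 = (25 + √5) - 9 = 16 + √5 ≈ 18.236)
(35 - 110)*r = (35 - 110)*(16 + √5) = -75*(16 + √5) = -1200 - 75*√5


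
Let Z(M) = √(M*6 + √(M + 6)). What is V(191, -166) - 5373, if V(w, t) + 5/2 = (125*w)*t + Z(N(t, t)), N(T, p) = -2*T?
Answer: -7937251/2 + √(1992 + 13*√2) ≈ -3.9686e+6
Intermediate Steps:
Z(M) = √(√(6 + M) + 6*M) (Z(M) = √(6*M + √(6 + M)) = √(√(6 + M) + 6*M))
V(w, t) = -5/2 + √(√(6 - 2*t) - 12*t) + 125*t*w (V(w, t) = -5/2 + ((125*w)*t + √(√(6 - 2*t) + 6*(-2*t))) = -5/2 + (125*t*w + √(√(6 - 2*t) - 12*t)) = -5/2 + (√(√(6 - 2*t) - 12*t) + 125*t*w) = -5/2 + √(√(6 - 2*t) - 12*t) + 125*t*w)
V(191, -166) - 5373 = (-5/2 + √(-12*(-166) + √2*√(3 - 1*(-166))) + 125*(-166)*191) - 5373 = (-5/2 + √(1992 + √2*√(3 + 166)) - 3963250) - 5373 = (-5/2 + √(1992 + √2*√169) - 3963250) - 5373 = (-5/2 + √(1992 + √2*13) - 3963250) - 5373 = (-5/2 + √(1992 + 13*√2) - 3963250) - 5373 = (-7926505/2 + √(1992 + 13*√2)) - 5373 = -7937251/2 + √(1992 + 13*√2)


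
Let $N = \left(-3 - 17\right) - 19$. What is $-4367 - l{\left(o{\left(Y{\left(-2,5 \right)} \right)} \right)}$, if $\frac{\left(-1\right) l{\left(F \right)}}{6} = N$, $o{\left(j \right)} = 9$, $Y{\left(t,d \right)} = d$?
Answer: $-4601$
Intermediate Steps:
$N = -39$ ($N = -20 - 19 = -39$)
$l{\left(F \right)} = 234$ ($l{\left(F \right)} = \left(-6\right) \left(-39\right) = 234$)
$-4367 - l{\left(o{\left(Y{\left(-2,5 \right)} \right)} \right)} = -4367 - 234 = -4601$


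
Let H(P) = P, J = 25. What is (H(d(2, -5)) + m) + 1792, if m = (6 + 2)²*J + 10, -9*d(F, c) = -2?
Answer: 30620/9 ≈ 3402.2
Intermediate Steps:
d(F, c) = 2/9 (d(F, c) = -⅑*(-2) = 2/9)
m = 1610 (m = (6 + 2)²*25 + 10 = 8²*25 + 10 = 64*25 + 10 = 1600 + 10 = 1610)
(H(d(2, -5)) + m) + 1792 = (2/9 + 1610) + 1792 = 14492/9 + 1792 = 30620/9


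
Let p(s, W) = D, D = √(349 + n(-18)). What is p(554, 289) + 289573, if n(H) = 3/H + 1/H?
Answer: 289573 + √3139/3 ≈ 2.8959e+5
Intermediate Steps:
n(H) = 4/H (n(H) = 3/H + 1/H = 4/H)
D = √3139/3 (D = √(349 + 4/(-18)) = √(349 + 4*(-1/18)) = √(349 - 2/9) = √(3139/9) = √3139/3 ≈ 18.676)
p(s, W) = √3139/3
p(554, 289) + 289573 = √3139/3 + 289573 = 289573 + √3139/3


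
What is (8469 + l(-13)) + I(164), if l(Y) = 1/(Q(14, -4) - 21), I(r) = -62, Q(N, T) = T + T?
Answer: 243802/29 ≈ 8407.0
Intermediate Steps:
Q(N, T) = 2*T
l(Y) = -1/29 (l(Y) = 1/(2*(-4) - 21) = 1/(-8 - 21) = 1/(-29) = -1/29)
(8469 + l(-13)) + I(164) = (8469 - 1/29) - 62 = 245600/29 - 62 = 243802/29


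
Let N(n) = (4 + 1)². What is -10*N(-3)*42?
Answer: -10500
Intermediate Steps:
N(n) = 25 (N(n) = 5² = 25)
-10*N(-3)*42 = -10*25*42 = -250*42 = -10500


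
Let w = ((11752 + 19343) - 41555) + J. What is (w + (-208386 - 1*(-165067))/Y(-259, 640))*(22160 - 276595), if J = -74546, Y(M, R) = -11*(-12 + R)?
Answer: 149398667252115/6908 ≈ 2.1627e+10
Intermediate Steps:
Y(M, R) = 132 - 11*R
w = -85006 (w = ((11752 + 19343) - 41555) - 74546 = (31095 - 41555) - 74546 = -10460 - 74546 = -85006)
(w + (-208386 - 1*(-165067))/Y(-259, 640))*(22160 - 276595) = (-85006 + (-208386 - 1*(-165067))/(132 - 11*640))*(22160 - 276595) = (-85006 + (-208386 + 165067)/(132 - 7040))*(-254435) = (-85006 - 43319/(-6908))*(-254435) = (-85006 - 43319*(-1/6908))*(-254435) = (-85006 + 43319/6908)*(-254435) = -587178129/6908*(-254435) = 149398667252115/6908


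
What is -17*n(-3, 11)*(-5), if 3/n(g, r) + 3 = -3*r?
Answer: -85/12 ≈ -7.0833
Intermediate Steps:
n(g, r) = 3/(-3 - 3*r)
-17*n(-3, 11)*(-5) = -(-17)/(1 + 11)*(-5) = -(-17)/12*(-5) = -17*(-1/12)*(-5) = (17/12)*(-5) = -85/12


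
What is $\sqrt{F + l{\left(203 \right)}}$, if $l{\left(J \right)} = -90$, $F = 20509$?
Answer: $\sqrt{20419} \approx 142.9$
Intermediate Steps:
$\sqrt{F + l{\left(203 \right)}} = \sqrt{20509 - 90} = \sqrt{20419}$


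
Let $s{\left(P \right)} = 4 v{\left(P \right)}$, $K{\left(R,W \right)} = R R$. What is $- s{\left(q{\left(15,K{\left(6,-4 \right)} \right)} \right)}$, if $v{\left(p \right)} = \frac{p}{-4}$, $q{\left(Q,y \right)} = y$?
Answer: $36$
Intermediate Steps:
$K{\left(R,W \right)} = R^{2}$
$v{\left(p \right)} = - \frac{p}{4}$ ($v{\left(p \right)} = p \left(- \frac{1}{4}\right) = - \frac{p}{4}$)
$s{\left(P \right)} = - P$ ($s{\left(P \right)} = 4 \left(- \frac{P}{4}\right) = - P$)
$- s{\left(q{\left(15,K{\left(6,-4 \right)} \right)} \right)} = - \left(-1\right) 6^{2} = - \left(-1\right) 36 = \left(-1\right) \left(-36\right) = 36$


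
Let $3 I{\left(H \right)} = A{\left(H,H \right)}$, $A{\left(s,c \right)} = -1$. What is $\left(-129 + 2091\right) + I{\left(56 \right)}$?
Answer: $\frac{5885}{3} \approx 1961.7$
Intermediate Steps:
$I{\left(H \right)} = - \frac{1}{3}$ ($I{\left(H \right)} = \frac{1}{3} \left(-1\right) = - \frac{1}{3}$)
$\left(-129 + 2091\right) + I{\left(56 \right)} = \left(-129 + 2091\right) - \frac{1}{3} = 1962 - \frac{1}{3} = \frac{5885}{3}$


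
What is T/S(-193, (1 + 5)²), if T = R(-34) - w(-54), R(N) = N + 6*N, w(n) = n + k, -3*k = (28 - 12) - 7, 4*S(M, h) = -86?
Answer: 362/43 ≈ 8.4186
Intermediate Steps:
S(M, h) = -43/2 (S(M, h) = (¼)*(-86) = -43/2)
k = -3 (k = -((28 - 12) - 7)/3 = -(16 - 7)/3 = -⅓*9 = -3)
w(n) = -3 + n (w(n) = n - 3 = -3 + n)
R(N) = 7*N
T = -181 (T = 7*(-34) - (-3 - 54) = -238 - 1*(-57) = -238 + 57 = -181)
T/S(-193, (1 + 5)²) = -181/(-43/2) = -181*(-2/43) = 362/43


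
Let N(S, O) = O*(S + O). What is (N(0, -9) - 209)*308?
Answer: -39424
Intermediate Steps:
N(S, O) = O*(O + S)
(N(0, -9) - 209)*308 = (-9*(-9 + 0) - 209)*308 = (-9*(-9) - 209)*308 = (81 - 209)*308 = -128*308 = -39424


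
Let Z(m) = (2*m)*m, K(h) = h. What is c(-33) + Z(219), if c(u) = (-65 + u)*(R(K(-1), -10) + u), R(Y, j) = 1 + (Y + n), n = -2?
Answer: 99352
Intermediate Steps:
R(Y, j) = -1 + Y (R(Y, j) = 1 + (Y - 2) = 1 + (-2 + Y) = -1 + Y)
Z(m) = 2*m**2
c(u) = (-65 + u)*(-2 + u) (c(u) = (-65 + u)*((-1 - 1) + u) = (-65 + u)*(-2 + u))
c(-33) + Z(219) = (130 + (-33)**2 - 67*(-33)) + 2*219**2 = (130 + 1089 + 2211) + 2*47961 = 3430 + 95922 = 99352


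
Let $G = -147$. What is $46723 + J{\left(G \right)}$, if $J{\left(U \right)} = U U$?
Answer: $68332$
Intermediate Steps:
$J{\left(U \right)} = U^{2}$
$46723 + J{\left(G \right)} = 46723 + \left(-147\right)^{2} = 46723 + 21609 = 68332$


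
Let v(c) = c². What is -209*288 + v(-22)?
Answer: -59708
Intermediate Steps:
-209*288 + v(-22) = -209*288 + (-22)² = -60192 + 484 = -59708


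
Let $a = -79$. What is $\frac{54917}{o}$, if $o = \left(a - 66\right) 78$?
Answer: $- \frac{54917}{11310} \approx -4.8556$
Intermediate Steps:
$o = -11310$ ($o = \left(-79 - 66\right) 78 = \left(-145\right) 78 = -11310$)
$\frac{54917}{o} = \frac{54917}{-11310} = 54917 \left(- \frac{1}{11310}\right) = - \frac{54917}{11310}$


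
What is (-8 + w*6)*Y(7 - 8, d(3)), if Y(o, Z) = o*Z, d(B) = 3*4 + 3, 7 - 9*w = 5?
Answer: 100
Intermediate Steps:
w = 2/9 (w = 7/9 - ⅑*5 = 7/9 - 5/9 = 2/9 ≈ 0.22222)
d(B) = 15 (d(B) = 12 + 3 = 15)
Y(o, Z) = Z*o
(-8 + w*6)*Y(7 - 8, d(3)) = (-8 + (2/9)*6)*(15*(7 - 8)) = (-8 + 4/3)*(15*(-1)) = -20/3*(-15) = 100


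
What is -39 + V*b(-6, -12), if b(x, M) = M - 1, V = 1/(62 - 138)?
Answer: -2951/76 ≈ -38.829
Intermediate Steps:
V = -1/76 (V = 1/(-76) = -1/76 ≈ -0.013158)
b(x, M) = -1 + M
-39 + V*b(-6, -12) = -39 - (-1 - 12)/76 = -39 - 1/76*(-13) = -39 + 13/76 = -2951/76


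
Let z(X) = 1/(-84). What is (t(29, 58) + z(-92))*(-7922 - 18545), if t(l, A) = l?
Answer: -9206735/12 ≈ -7.6723e+5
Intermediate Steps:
z(X) = -1/84
(t(29, 58) + z(-92))*(-7922 - 18545) = (29 - 1/84)*(-7922 - 18545) = (2435/84)*(-26467) = -9206735/12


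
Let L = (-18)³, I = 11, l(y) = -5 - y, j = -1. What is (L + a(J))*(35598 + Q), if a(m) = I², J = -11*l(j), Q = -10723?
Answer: -142061125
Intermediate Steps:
J = 44 (J = -11*(-5 - 1*(-1)) = -11*(-5 + 1) = -11*(-4) = 44)
a(m) = 121 (a(m) = 11² = 121)
L = -5832
(L + a(J))*(35598 + Q) = (-5832 + 121)*(35598 - 10723) = -5711*24875 = -142061125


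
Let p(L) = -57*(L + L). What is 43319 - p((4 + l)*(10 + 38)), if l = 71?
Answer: 453719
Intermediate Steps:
p(L) = -114*L
43319 - p((4 + l)*(10 + 38)) = 43319 - (-114)*(4 + 71)*(10 + 38) = 43319 - (-114)*75*48 = 43319 - (-114)*3600 = 43319 - 1*(-410400) = 43319 + 410400 = 453719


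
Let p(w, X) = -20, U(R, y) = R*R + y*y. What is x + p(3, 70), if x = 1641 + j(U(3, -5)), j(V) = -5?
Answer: 1616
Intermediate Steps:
U(R, y) = R**2 + y**2
x = 1636 (x = 1641 - 5 = 1636)
x + p(3, 70) = 1636 - 20 = 1616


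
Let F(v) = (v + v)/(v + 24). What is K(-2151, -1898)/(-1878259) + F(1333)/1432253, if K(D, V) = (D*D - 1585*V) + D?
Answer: -14835205482408086/3650522812774139 ≈ -4.0639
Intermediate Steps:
F(v) = 2*v/(24 + v) (F(v) = (2*v)/(24 + v) = 2*v/(24 + v))
K(D, V) = D + D**2 - 1585*V (K(D, V) = (D**2 - 1585*V) + D = D + D**2 - 1585*V)
K(-2151, -1898)/(-1878259) + F(1333)/1432253 = (-2151 + (-2151)**2 - 1585*(-1898))/(-1878259) + (2*1333/(24 + 1333))/1432253 = (-2151 + 4626801 + 3008330)*(-1/1878259) + (2*1333/1357)*(1/1432253) = 7632980*(-1/1878259) + (2*1333*(1/1357))*(1/1432253) = -7632980/1878259 + (2666/1357)*(1/1432253) = -7632980/1878259 + 2666/1943567321 = -14835205482408086/3650522812774139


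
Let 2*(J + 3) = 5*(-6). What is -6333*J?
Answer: 113994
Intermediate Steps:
J = -18 (J = -3 + (5*(-6))/2 = -3 + (½)*(-30) = -3 - 15 = -18)
-6333*J = -6333*(-18) = 113994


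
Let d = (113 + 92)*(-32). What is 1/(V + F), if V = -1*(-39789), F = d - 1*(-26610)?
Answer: 1/59839 ≈ 1.6712e-5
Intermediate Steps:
d = -6560 (d = 205*(-32) = -6560)
F = 20050 (F = -6560 - 1*(-26610) = -6560 + 26610 = 20050)
V = 39789
1/(V + F) = 1/(39789 + 20050) = 1/59839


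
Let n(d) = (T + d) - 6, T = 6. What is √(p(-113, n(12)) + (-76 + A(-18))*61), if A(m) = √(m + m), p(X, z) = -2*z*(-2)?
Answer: √(-4588 + 366*I) ≈ 2.6996 + 67.789*I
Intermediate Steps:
n(d) = d (n(d) = (6 + d) - 6 = d)
p(X, z) = 4*z
A(m) = √2*√m (A(m) = √(2*m) = √2*√m)
√(p(-113, n(12)) + (-76 + A(-18))*61) = √(4*12 + (-76 + √2*√(-18))*61) = √(48 + (-76 + √2*(3*I*√2))*61) = √(48 + (-76 + 6*I)*61) = √(48 + (-4636 + 366*I)) = √(-4588 + 366*I)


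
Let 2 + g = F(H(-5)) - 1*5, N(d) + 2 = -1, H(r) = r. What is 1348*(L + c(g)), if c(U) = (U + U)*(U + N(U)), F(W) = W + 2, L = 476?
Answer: 992128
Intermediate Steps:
F(W) = 2 + W
N(d) = -3 (N(d) = -2 - 1 = -3)
g = -10 (g = -2 + ((2 - 5) - 1*5) = -2 + (-3 - 5) = -2 - 8 = -10)
c(U) = 2*U*(-3 + U) (c(U) = (U + U)*(U - 3) = (2*U)*(-3 + U) = 2*U*(-3 + U))
1348*(L + c(g)) = 1348*(476 + 2*(-10)*(-3 - 10)) = 1348*(476 + 2*(-10)*(-13)) = 1348*(476 + 260) = 1348*736 = 992128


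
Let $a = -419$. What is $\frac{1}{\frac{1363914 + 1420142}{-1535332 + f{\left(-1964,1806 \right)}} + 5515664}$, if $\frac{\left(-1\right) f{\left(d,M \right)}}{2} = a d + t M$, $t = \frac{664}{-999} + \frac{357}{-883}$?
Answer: $\frac{116781370447}{644126698517551535} \approx 1.813 \cdot 10^{-7}$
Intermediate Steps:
$t = - \frac{942955}{882117}$ ($t = 664 \left(- \frac{1}{999}\right) + 357 \left(- \frac{1}{883}\right) = - \frac{664}{999} - \frac{357}{883} = - \frac{942955}{882117} \approx -1.069$)
$f{\left(d,M \right)} = 838 d + \frac{1885910 M}{882117}$ ($f{\left(d,M \right)} = - 2 \left(- 419 d - \frac{942955 M}{882117}\right) = 838 d + \frac{1885910 M}{882117}$)
$\frac{1}{\frac{1363914 + 1420142}{-1535332 + f{\left(-1964,1806 \right)}} + 5515664} = \frac{1}{\frac{1363914 + 1420142}{-1535332 + \left(838 \left(-1964\right) + \frac{1885910}{882117} \cdot 1806\right)} + 5515664} = \frac{1}{\frac{2784056}{-1535332 + \left(-1645832 + \frac{1135317820}{294039}\right)} + 5515664} = \frac{1}{\frac{2784056}{-1535332 - \frac{482803477628}{294039}} + 5515664} = \frac{1}{\frac{2784056}{- \frac{934250963576}{294039}} + 5515664} = \frac{1}{2784056 \left(- \frac{294039}{934250963576}\right) + 5515664} = \frac{1}{- \frac{102327630273}{116781370447} + 5515664} = \frac{1}{\frac{644126698517551535}{116781370447}} = \frac{116781370447}{644126698517551535}$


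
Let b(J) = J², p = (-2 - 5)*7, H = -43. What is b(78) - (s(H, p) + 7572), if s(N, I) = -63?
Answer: -1425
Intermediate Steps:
p = -49 (p = -7*7 = -49)
b(78) - (s(H, p) + 7572) = 78² - (-63 + 7572) = 6084 - 1*7509 = 6084 - 7509 = -1425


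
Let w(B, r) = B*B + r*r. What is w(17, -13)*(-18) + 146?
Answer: -8098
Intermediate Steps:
w(B, r) = B² + r²
w(17, -13)*(-18) + 146 = (17² + (-13)²)*(-18) + 146 = (289 + 169)*(-18) + 146 = 458*(-18) + 146 = -8244 + 146 = -8098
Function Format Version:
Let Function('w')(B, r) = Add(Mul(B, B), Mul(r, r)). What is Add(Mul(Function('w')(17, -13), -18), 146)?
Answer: -8098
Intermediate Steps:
Function('w')(B, r) = Add(Pow(B, 2), Pow(r, 2))
Add(Mul(Function('w')(17, -13), -18), 146) = Add(Mul(Add(Pow(17, 2), Pow(-13, 2)), -18), 146) = Add(Mul(Add(289, 169), -18), 146) = Add(Mul(458, -18), 146) = Add(-8244, 146) = -8098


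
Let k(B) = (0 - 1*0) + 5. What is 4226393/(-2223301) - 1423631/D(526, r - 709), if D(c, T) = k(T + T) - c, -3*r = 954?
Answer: 3162958275178/1158339821 ≈ 2730.6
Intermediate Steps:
r = -318 (r = -1/3*954 = -318)
k(B) = 5 (k(B) = (0 + 0) + 5 = 0 + 5 = 5)
D(c, T) = 5 - c
4226393/(-2223301) - 1423631/D(526, r - 709) = 4226393/(-2223301) - 1423631/(5 - 1*526) = 4226393*(-1/2223301) - 1423631/(5 - 526) = -4226393/2223301 - 1423631/(-521) = -4226393/2223301 - 1423631*(-1/521) = -4226393/2223301 + 1423631/521 = 3162958275178/1158339821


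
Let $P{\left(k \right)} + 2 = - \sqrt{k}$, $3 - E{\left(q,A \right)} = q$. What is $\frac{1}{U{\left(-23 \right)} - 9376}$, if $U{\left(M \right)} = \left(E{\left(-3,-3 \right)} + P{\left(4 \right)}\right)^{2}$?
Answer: $- \frac{1}{9372} \approx -0.0001067$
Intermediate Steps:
$E{\left(q,A \right)} = 3 - q$
$P{\left(k \right)} = -2 - \sqrt{k}$
$U{\left(M \right)} = 4$ ($U{\left(M \right)} = \left(\left(3 - -3\right) - \left(2 + \sqrt{4}\right)\right)^{2} = \left(\left(3 + 3\right) - 4\right)^{2} = \left(6 - 4\right)^{2} = 2^{2} = 4$)
$\frac{1}{U{\left(-23 \right)} - 9376} = \frac{1}{4 - 9376} = \frac{1}{-9372} = - \frac{1}{9372}$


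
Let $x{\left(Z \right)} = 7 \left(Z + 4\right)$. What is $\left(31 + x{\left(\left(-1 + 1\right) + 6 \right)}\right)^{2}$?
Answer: $10201$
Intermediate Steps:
$x{\left(Z \right)} = 28 + 7 Z$ ($x{\left(Z \right)} = 7 \left(4 + Z\right) = 28 + 7 Z$)
$\left(31 + x{\left(\left(-1 + 1\right) + 6 \right)}\right)^{2} = \left(31 + \left(28 + 7 \left(\left(-1 + 1\right) + 6\right)\right)\right)^{2} = \left(31 + \left(28 + 7 \left(0 + 6\right)\right)\right)^{2} = \left(31 + \left(28 + 7 \cdot 6\right)\right)^{2} = \left(31 + \left(28 + 42\right)\right)^{2} = \left(31 + 70\right)^{2} = 101^{2} = 10201$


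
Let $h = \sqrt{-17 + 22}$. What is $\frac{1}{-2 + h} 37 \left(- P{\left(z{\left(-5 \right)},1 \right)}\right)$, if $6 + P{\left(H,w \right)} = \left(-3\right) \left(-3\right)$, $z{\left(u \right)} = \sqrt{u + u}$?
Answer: $-222 - 111 \sqrt{5} \approx -470.2$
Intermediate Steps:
$z{\left(u \right)} = \sqrt{2} \sqrt{u}$ ($z{\left(u \right)} = \sqrt{2 u} = \sqrt{2} \sqrt{u}$)
$P{\left(H,w \right)} = 3$ ($P{\left(H,w \right)} = -6 - -9 = -6 + 9 = 3$)
$h = \sqrt{5} \approx 2.2361$
$\frac{1}{-2 + h} 37 \left(- P{\left(z{\left(-5 \right)},1 \right)}\right) = \frac{1}{-2 + \sqrt{5}} \cdot 37 \left(\left(-1\right) 3\right) = \frac{37}{-2 + \sqrt{5}} \left(-3\right) = - \frac{111}{-2 + \sqrt{5}}$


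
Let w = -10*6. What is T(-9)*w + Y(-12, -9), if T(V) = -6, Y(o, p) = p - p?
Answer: 360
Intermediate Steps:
Y(o, p) = 0
w = -60
T(-9)*w + Y(-12, -9) = -6*(-60) + 0 = 360 + 0 = 360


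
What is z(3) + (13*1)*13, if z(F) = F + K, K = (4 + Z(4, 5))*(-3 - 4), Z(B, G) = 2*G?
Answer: 74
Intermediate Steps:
K = -98 (K = (4 + 2*5)*(-3 - 4) = (4 + 10)*(-7) = 14*(-7) = -98)
z(F) = -98 + F (z(F) = F - 98 = -98 + F)
z(3) + (13*1)*13 = (-98 + 3) + (13*1)*13 = -95 + 13*13 = -95 + 169 = 74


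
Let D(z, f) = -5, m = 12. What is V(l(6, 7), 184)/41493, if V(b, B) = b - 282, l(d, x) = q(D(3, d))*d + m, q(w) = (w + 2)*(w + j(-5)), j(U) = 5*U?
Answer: 90/13831 ≈ 0.0065071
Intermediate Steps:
q(w) = (-25 + w)*(2 + w) (q(w) = (w + 2)*(w + 5*(-5)) = (2 + w)*(w - 25) = (2 + w)*(-25 + w) = (-25 + w)*(2 + w))
l(d, x) = 12 + 90*d (l(d, x) = (-50 + (-5)² - 23*(-5))*d + 12 = (-50 + 25 + 115)*d + 12 = 90*d + 12 = 12 + 90*d)
V(b, B) = -282 + b
V(l(6, 7), 184)/41493 = (-282 + (12 + 90*6))/41493 = (-282 + (12 + 540))*(1/41493) = (-282 + 552)*(1/41493) = 270*(1/41493) = 90/13831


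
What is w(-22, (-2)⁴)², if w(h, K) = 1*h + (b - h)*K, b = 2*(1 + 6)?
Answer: 306916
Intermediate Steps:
b = 14 (b = 2*7 = 14)
w(h, K) = h + K*(14 - h) (w(h, K) = 1*h + (14 - h)*K = h + K*(14 - h))
w(-22, (-2)⁴)² = (-22 + 14*(-2)⁴ - 1*(-2)⁴*(-22))² = (-22 + 14*16 - 1*16*(-22))² = (-22 + 224 + 352)² = 554² = 306916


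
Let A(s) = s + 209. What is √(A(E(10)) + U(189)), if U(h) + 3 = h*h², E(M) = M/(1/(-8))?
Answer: 3*√750155 ≈ 2598.3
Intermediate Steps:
E(M) = -8*M (E(M) = M/(-⅛) = M*(-8) = -8*M)
A(s) = 209 + s
U(h) = -3 + h³ (U(h) = -3 + h*h² = -3 + h³)
√(A(E(10)) + U(189)) = √((209 - 8*10) + (-3 + 189³)) = √((209 - 80) + (-3 + 6751269)) = √(129 + 6751266) = √6751395 = 3*√750155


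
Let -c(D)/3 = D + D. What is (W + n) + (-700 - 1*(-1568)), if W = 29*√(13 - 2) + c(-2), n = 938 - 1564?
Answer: 254 + 29*√11 ≈ 350.18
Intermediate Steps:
n = -626
c(D) = -6*D (c(D) = -3*(D + D) = -6*D)
W = 12 + 29*√11 (W = 29*√(13 - 2) - 6*(-2) = 29*√11 + 12 = 12 + 29*√11 ≈ 108.18)
(W + n) + (-700 - 1*(-1568)) = ((12 + 29*√11) - 626) + (-700 - 1*(-1568)) = (-614 + 29*√11) + (-700 + 1568) = (-614 + 29*√11) + 868 = 254 + 29*√11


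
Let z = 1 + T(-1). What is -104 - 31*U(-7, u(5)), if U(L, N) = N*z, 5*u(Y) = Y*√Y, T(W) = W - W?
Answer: -104 - 31*√5 ≈ -173.32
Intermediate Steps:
T(W) = 0
z = 1 (z = 1 + 0 = 1)
u(Y) = Y^(3/2)/5 (u(Y) = (Y*√Y)/5 = Y^(3/2)/5)
U(L, N) = N (U(L, N) = N*1 = N)
-104 - 31*U(-7, u(5)) = -104 - 31*5^(3/2)/5 = -104 - 31*5*√5/5 = -104 - 31*√5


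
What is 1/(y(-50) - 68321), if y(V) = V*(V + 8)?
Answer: -1/66221 ≈ -1.5101e-5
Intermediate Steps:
y(V) = V*(8 + V)
1/(y(-50) - 68321) = 1/(-50*(8 - 50) - 68321) = 1/(-50*(-42) - 68321) = 1/(2100 - 68321) = 1/(-66221) = -1/66221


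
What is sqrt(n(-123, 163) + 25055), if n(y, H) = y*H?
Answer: sqrt(5006) ≈ 70.753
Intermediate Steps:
n(y, H) = H*y
sqrt(n(-123, 163) + 25055) = sqrt(163*(-123) + 25055) = sqrt(-20049 + 25055) = sqrt(5006)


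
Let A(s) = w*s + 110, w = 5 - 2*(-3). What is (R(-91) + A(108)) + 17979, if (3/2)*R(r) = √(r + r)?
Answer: 19277 + 2*I*√182/3 ≈ 19277.0 + 8.9938*I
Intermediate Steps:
w = 11 (w = 5 + 6 = 11)
R(r) = 2*√2*√r/3 (R(r) = 2*√(r + r)/3 = 2*√(2*r)/3 = 2*(√2*√r)/3 = 2*√2*√r/3)
A(s) = 110 + 11*s (A(s) = 11*s + 110 = 110 + 11*s)
(R(-91) + A(108)) + 17979 = (2*√2*√(-91)/3 + (110 + 11*108)) + 17979 = (2*√2*(I*√91)/3 + (110 + 1188)) + 17979 = (2*I*√182/3 + 1298) + 17979 = (1298 + 2*I*√182/3) + 17979 = 19277 + 2*I*√182/3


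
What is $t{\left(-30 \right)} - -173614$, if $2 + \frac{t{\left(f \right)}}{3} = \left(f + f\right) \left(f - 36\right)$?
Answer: $185488$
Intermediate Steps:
$t{\left(f \right)} = -6 + 6 f \left(-36 + f\right)$ ($t{\left(f \right)} = -6 + 3 \left(f + f\right) \left(f - 36\right) = -6 + 3 \cdot 2 f \left(-36 + f\right) = -6 + 6 f \left(-36 + f\right)$)
$t{\left(-30 \right)} - -173614 = \left(-6 - -6480 + 6 \left(-30\right)^{2}\right) - -173614 = \left(-6 + 6480 + 6 \cdot 900\right) + 173614 = \left(-6 + 6480 + 5400\right) + 173614 = 11874 + 173614 = 185488$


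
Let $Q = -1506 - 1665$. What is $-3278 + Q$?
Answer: $-6449$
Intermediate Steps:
$Q = -3171$ ($Q = -1506 - 1665 = -3171$)
$-3278 + Q = -3278 - 3171 = -6449$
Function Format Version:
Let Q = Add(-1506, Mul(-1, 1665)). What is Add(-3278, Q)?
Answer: -6449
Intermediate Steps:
Q = -3171 (Q = Add(-1506, -1665) = -3171)
Add(-3278, Q) = Add(-3278, -3171) = -6449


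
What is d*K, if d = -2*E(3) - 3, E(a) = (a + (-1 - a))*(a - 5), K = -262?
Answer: 1834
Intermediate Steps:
E(a) = 5 - a (E(a) = -(-5 + a) = 5 - a)
d = -7 (d = -2*(5 - 1*3) - 3 = -2*(5 - 3) - 3 = -2*2 - 3 = -4 - 3 = -7)
d*K = -7*(-262) = 1834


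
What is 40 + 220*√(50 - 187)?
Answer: 40 + 220*I*√137 ≈ 40.0 + 2575.0*I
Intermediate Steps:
40 + 220*√(50 - 187) = 40 + 220*√(-137) = 40 + 220*(I*√137) = 40 + 220*I*√137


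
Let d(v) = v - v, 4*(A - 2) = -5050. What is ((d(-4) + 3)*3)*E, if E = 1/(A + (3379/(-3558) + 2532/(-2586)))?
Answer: -6900741/967966027 ≈ -0.0071291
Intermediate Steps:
A = -2521/2 (A = 2 + (¼)*(-5050) = 2 - 2525/2 = -2521/2 ≈ -1260.5)
d(v) = 0
E = -766749/967966027 (E = 1/(-2521/2 + (3379/(-3558) + 2532/(-2586))) = 1/(-2521/2 + (3379*(-1/3558) + 2532*(-1/2586))) = 1/(-2521/2 + (-3379/3558 - 422/431)) = 1/(-2521/2 - 2957825/1533498) = 1/(-967966027/766749) = -766749/967966027 ≈ -0.00079212)
((d(-4) + 3)*3)*E = ((0 + 3)*3)*(-766749/967966027) = (3*3)*(-766749/967966027) = 9*(-766749/967966027) = -6900741/967966027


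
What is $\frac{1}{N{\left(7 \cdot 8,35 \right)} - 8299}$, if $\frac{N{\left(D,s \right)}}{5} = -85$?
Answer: $- \frac{1}{8724} \approx -0.00011463$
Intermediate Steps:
$N{\left(D,s \right)} = -425$ ($N{\left(D,s \right)} = 5 \left(-85\right) = -425$)
$\frac{1}{N{\left(7 \cdot 8,35 \right)} - 8299} = \frac{1}{-425 - 8299} = \frac{1}{-8724} = - \frac{1}{8724}$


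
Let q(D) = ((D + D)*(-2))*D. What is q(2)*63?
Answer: -1008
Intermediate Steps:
q(D) = -4*D² (q(D) = ((2*D)*(-2))*D = (-4*D)*D = -4*D²)
q(2)*63 = -4*2²*63 = -4*4*63 = -16*63 = -1008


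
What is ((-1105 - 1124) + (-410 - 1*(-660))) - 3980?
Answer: -5959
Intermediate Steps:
((-1105 - 1124) + (-410 - 1*(-660))) - 3980 = (-2229 + (-410 + 660)) - 3980 = (-2229 + 250) - 3980 = -1979 - 3980 = -5959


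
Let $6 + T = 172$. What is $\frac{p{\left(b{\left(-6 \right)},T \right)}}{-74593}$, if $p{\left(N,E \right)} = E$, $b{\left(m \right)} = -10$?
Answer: $- \frac{166}{74593} \approx -0.0022254$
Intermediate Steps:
$T = 166$ ($T = -6 + 172 = 166$)
$\frac{p{\left(b{\left(-6 \right)},T \right)}}{-74593} = \frac{166}{-74593} = 166 \left(- \frac{1}{74593}\right) = - \frac{166}{74593}$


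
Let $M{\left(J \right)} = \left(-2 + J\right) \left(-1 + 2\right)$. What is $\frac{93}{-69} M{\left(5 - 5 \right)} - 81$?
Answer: $- \frac{1801}{23} \approx -78.304$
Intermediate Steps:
$M{\left(J \right)} = -2 + J$ ($M{\left(J \right)} = \left(-2 + J\right) 1 = -2 + J$)
$\frac{93}{-69} M{\left(5 - 5 \right)} - 81 = \frac{93}{-69} \left(-2 + \left(5 - 5\right)\right) - 81 = 93 \left(- \frac{1}{69}\right) \left(-2 + 0\right) - 81 = \left(- \frac{31}{23}\right) \left(-2\right) - 81 = \frac{62}{23} - 81 = - \frac{1801}{23}$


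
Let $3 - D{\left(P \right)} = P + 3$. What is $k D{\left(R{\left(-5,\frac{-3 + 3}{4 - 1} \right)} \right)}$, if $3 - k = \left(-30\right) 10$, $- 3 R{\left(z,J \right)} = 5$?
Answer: $505$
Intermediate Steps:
$R{\left(z,J \right)} = - \frac{5}{3}$ ($R{\left(z,J \right)} = \left(- \frac{1}{3}\right) 5 = - \frac{5}{3}$)
$D{\left(P \right)} = - P$ ($D{\left(P \right)} = 3 - \left(P + 3\right) = 3 - \left(3 + P\right) = - P$)
$k = 303$ ($k = 3 - \left(-30\right) 10 = 3 - -300 = 3 + 300 = 303$)
$k D{\left(R{\left(-5,\frac{-3 + 3}{4 - 1} \right)} \right)} = 303 \left(\left(-1\right) \left(- \frac{5}{3}\right)\right) = 303 \cdot \frac{5}{3} = 505$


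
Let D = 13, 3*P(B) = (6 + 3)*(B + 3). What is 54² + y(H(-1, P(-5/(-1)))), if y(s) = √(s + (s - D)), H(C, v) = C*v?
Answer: 2916 + I*√61 ≈ 2916.0 + 7.8102*I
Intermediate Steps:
P(B) = 9 + 3*B (P(B) = ((6 + 3)*(B + 3))/3 = (9*(3 + B))/3 = (27 + 9*B)/3 = 9 + 3*B)
y(s) = √(-13 + 2*s) (y(s) = √(s + (s - 1*13)) = √(s + (s - 13)) = √(s + (-13 + s)) = √(-13 + 2*s))
54² + y(H(-1, P(-5/(-1)))) = 54² + √(-13 + 2*(-(9 + 3*(-5/(-1))))) = 2916 + √(-13 + 2*(-(9 + 3*(-5*(-1))))) = 2916 + √(-13 + 2*(-(9 + 3*5))) = 2916 + √(-13 + 2*(-(9 + 15))) = 2916 + √(-13 + 2*(-1*24)) = 2916 + √(-13 + 2*(-24)) = 2916 + √(-13 - 48) = 2916 + √(-61) = 2916 + I*√61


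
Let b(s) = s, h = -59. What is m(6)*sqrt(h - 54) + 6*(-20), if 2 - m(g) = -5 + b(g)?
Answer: -120 + I*sqrt(113) ≈ -120.0 + 10.63*I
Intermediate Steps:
m(g) = 7 - g (m(g) = 2 - (-5 + g) = 2 + (5 - g) = 7 - g)
m(6)*sqrt(h - 54) + 6*(-20) = (7 - 1*6)*sqrt(-59 - 54) + 6*(-20) = (7 - 6)*sqrt(-113) - 120 = 1*(I*sqrt(113)) - 120 = I*sqrt(113) - 120 = -120 + I*sqrt(113)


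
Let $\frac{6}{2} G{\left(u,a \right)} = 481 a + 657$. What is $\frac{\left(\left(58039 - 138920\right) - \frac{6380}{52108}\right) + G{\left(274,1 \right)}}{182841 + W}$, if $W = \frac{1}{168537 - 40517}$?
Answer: $- \frac{402762495568400}{914780879709501} \approx -0.44028$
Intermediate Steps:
$G{\left(u,a \right)} = 219 + \frac{481 a}{3}$ ($G{\left(u,a \right)} = \frac{481 a + 657}{3} = \frac{657 + 481 a}{3} = 219 + \frac{481 a}{3}$)
$W = \frac{1}{128020} \approx 7.8113 \cdot 10^{-6}$
$\frac{\left(\left(58039 - 138920\right) - \frac{6380}{52108}\right) + G{\left(274,1 \right)}}{182841 + W} = \frac{\left(\left(58039 - 138920\right) - \frac{6380}{52108}\right) + \left(219 + \frac{481}{3} \cdot 1\right)}{182841 + \frac{1}{128020}} = \frac{\left(-80881 - \frac{1595}{13027}\right) + \left(219 + \frac{481}{3}\right)}{\frac{23407304821}{128020}} = \left(\left(-80881 - \frac{1595}{13027}\right) + \frac{1138}{3}\right) \frac{128020}{23407304821} = \left(- \frac{1053638382}{13027} + \frac{1138}{3}\right) \frac{128020}{23407304821} = \left(- \frac{3146090420}{39081}\right) \frac{128020}{23407304821} = - \frac{402762495568400}{914780879709501}$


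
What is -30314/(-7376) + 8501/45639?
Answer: 1568551/365112 ≈ 4.2961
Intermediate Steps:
-30314/(-7376) + 8501/45639 = -30314*(-1/7376) + 8501*(1/45639) = 15157/3688 + 8501/45639 = 1568551/365112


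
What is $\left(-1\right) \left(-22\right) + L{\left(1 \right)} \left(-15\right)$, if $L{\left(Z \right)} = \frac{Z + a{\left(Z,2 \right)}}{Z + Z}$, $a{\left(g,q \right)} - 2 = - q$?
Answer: $\frac{29}{2} \approx 14.5$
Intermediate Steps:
$a{\left(g,q \right)} = 2 - q$
$L{\left(Z \right)} = \frac{1}{2}$ ($L{\left(Z \right)} = \frac{Z + \left(2 - 2\right)}{Z + Z} = \frac{Z + \left(2 - 2\right)}{2 Z} = \left(Z + 0\right) \frac{1}{2 Z} = Z \frac{1}{2 Z} = \frac{1}{2}$)
$\left(-1\right) \left(-22\right) + L{\left(1 \right)} \left(-15\right) = \left(-1\right) \left(-22\right) + \frac{1}{2} \left(-15\right) = 22 - \frac{15}{2} = \frac{29}{2}$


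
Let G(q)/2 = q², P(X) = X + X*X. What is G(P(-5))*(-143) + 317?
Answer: -114083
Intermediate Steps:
P(X) = X + X²
G(q) = 2*q²
G(P(-5))*(-143) + 317 = (2*(-5*(1 - 5))²)*(-143) + 317 = (2*(-5*(-4))²)*(-143) + 317 = (2*20²)*(-143) + 317 = (2*400)*(-143) + 317 = 800*(-143) + 317 = -114400 + 317 = -114083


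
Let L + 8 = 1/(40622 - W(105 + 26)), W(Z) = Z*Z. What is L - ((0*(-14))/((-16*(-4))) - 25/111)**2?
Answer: -2327154652/289062981 ≈ -8.0507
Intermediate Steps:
W(Z) = Z**2
L = -187687/23461 (L = -8 + 1/(40622 - (105 + 26)**2) = -8 + 1/(40622 - 1*131**2) = -8 + 1/(40622 - 1*17161) = -8 + 1/(40622 - 17161) = -8 + 1/23461 = -187687/23461 ≈ -8.0000)
L - ((0*(-14))/((-16*(-4))) - 25/111)**2 = -187687/23461 - ((0*(-14))/((-16*(-4))) - 25/111)**2 = -187687/23461 - (0/64 - 25*1/111)**2 = -187687/23461 - (0*(1/64) - 25/111)**2 = -187687/23461 - (0 - 25/111)**2 = -187687/23461 - (-25/111)**2 = -187687/23461 - 1*625/12321 = -187687/23461 - 625/12321 = -2327154652/289062981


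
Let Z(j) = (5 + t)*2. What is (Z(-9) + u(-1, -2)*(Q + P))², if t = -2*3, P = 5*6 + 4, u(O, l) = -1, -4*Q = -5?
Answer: 22201/16 ≈ 1387.6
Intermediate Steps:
Q = 5/4 (Q = -¼*(-5) = 5/4 ≈ 1.2500)
P = 34 (P = 30 + 4 = 34)
t = -6
Z(j) = -2 (Z(j) = (5 - 6)*2 = -1*2 = -2)
(Z(-9) + u(-1, -2)*(Q + P))² = (-2 - (5/4 + 34))² = (-2 - 1*141/4)² = (-2 - 141/4)² = (-149/4)² = 22201/16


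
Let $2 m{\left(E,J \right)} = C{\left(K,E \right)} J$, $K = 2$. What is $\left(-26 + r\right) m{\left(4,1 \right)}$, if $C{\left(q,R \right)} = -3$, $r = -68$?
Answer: $141$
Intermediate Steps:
$m{\left(E,J \right)} = - \frac{3 J}{2}$ ($m{\left(E,J \right)} = \frac{\left(-3\right) J}{2} = - \frac{3 J}{2}$)
$\left(-26 + r\right) m{\left(4,1 \right)} = \left(-26 - 68\right) \left(\left(- \frac{3}{2}\right) 1\right) = \left(-94\right) \left(- \frac{3}{2}\right) = 141$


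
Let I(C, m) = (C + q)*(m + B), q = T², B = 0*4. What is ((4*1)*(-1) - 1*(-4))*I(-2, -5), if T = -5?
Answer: 0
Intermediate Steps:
B = 0
q = 25 (q = (-5)² = 25)
I(C, m) = m*(25 + C) (I(C, m) = (C + 25)*(m + 0) = (25 + C)*m = m*(25 + C))
((4*1)*(-1) - 1*(-4))*I(-2, -5) = ((4*1)*(-1) - 1*(-4))*(-5*(25 - 2)) = (4*(-1) + 4)*(-5*23) = (-4 + 4)*(-115) = 0*(-115) = 0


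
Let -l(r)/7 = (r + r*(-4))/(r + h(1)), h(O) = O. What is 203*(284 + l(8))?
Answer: 184324/3 ≈ 61441.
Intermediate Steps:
l(r) = 21*r/(1 + r) (l(r) = -7*(r + r*(-4))/(r + 1) = -7*(r - 4*r)/(1 + r) = -7*(-3*r)/(1 + r) = -(-21)*r/(1 + r) = 21*r/(1 + r))
203*(284 + l(8)) = 203*(284 + 21*8/(1 + 8)) = 203*(284 + 21*8/9) = 203*(284 + 21*8*(⅑)) = 203*(284 + 56/3) = 203*(908/3) = 184324/3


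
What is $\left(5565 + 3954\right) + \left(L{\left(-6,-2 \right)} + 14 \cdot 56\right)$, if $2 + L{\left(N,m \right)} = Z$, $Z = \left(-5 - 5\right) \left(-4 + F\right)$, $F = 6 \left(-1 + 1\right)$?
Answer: $10341$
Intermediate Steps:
$F = 0$ ($F = 6 \cdot 0 = 0$)
$Z = 40$ ($Z = \left(-5 - 5\right) \left(-4 + 0\right) = \left(-5 - 5\right) \left(-4\right) = \left(-10\right) \left(-4\right) = 40$)
$L{\left(N,m \right)} = 38$ ($L{\left(N,m \right)} = -2 + 40 = 38$)
$\left(5565 + 3954\right) + \left(L{\left(-6,-2 \right)} + 14 \cdot 56\right) = \left(5565 + 3954\right) + \left(38 + 14 \cdot 56\right) = 9519 + \left(38 + 784\right) = 9519 + 822 = 10341$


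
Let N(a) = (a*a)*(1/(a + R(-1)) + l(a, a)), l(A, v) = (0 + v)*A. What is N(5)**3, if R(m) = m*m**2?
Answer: 16098453125/64 ≈ 2.5154e+8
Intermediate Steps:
l(A, v) = A*v (l(A, v) = v*A = A*v)
R(m) = m**3
N(a) = a**2*(a**2 + 1/(-1 + a)) (N(a) = (a*a)*(1/(a + (-1)**3) + a*a) = a**2*(1/(a - 1) + a**2) = a**2*(1/(-1 + a) + a**2) = a**2*(a**2 + 1/(-1 + a)))
N(5)**3 = ((5**2 + 5**5 - 1*5**4)/(-1 + 5))**3 = ((25 + 3125 - 1*625)/4)**3 = ((25 + 3125 - 625)/4)**3 = ((1/4)*2525)**3 = (2525/4)**3 = 16098453125/64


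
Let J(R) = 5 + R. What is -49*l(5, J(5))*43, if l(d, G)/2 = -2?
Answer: 8428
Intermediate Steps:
l(d, G) = -4 (l(d, G) = 2*(-2) = -4)
-49*l(5, J(5))*43 = -49*(-4)*43 = 196*43 = 8428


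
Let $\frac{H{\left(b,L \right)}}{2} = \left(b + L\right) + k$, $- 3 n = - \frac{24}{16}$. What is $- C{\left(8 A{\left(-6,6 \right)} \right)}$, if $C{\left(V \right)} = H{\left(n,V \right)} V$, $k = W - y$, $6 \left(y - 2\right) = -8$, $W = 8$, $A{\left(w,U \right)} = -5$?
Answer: $- \frac{7720}{3} \approx -2573.3$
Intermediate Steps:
$y = \frac{2}{3}$ ($y = 2 + \frac{1}{6} \left(-8\right) = 2 - \frac{4}{3} = \frac{2}{3} \approx 0.66667$)
$n = \frac{1}{2}$ ($n = - \frac{\left(-24\right) \frac{1}{16}}{3} = \left(- \frac{1}{3}\right) \left(- \frac{3}{2}\right) = \frac{1}{2} \approx 0.5$)
$k = \frac{22}{3}$ ($k = 8 - \frac{2}{3} = \frac{22}{3} \approx 7.3333$)
$H{\left(b,L \right)} = \frac{44}{3} + 2 L + 2 b$ ($H{\left(b,L \right)} = 2 \left(\left(b + L\right) + \frac{22}{3}\right) = 2 \left(\left(L + b\right) + \frac{22}{3}\right) = 2 \left(\frac{22}{3} + L + b\right) = \frac{44}{3} + 2 L + 2 b$)
$C{\left(V \right)} = V \left(\frac{47}{3} + 2 V\right)$ ($C{\left(V \right)} = \left(\frac{44}{3} + 2 V + 2 \cdot \frac{1}{2}\right) V = \left(\frac{44}{3} + 2 V + 1\right) V = \left(\frac{47}{3} + 2 V\right) V = V \left(\frac{47}{3} + 2 V\right)$)
$- C{\left(8 A{\left(-6,6 \right)} \right)} = - \frac{8 \left(-5\right) \left(47 + 6 \cdot 8 \left(-5\right)\right)}{3} = - \frac{\left(-40\right) \left(47 + 6 \left(-40\right)\right)}{3} = - \frac{\left(-40\right) \left(47 - 240\right)}{3} = - \frac{\left(-40\right) \left(-193\right)}{3} = \left(-1\right) \frac{7720}{3} = - \frac{7720}{3}$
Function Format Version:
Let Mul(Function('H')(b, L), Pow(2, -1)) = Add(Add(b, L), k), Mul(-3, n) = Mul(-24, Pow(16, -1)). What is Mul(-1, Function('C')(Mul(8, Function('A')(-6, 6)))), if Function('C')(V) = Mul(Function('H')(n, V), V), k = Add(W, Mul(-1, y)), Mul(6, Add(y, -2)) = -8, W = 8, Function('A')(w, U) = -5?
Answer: Rational(-7720, 3) ≈ -2573.3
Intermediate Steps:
y = Rational(2, 3) (y = Add(2, Mul(Rational(1, 6), -8)) = Add(2, Rational(-4, 3)) = Rational(2, 3) ≈ 0.66667)
n = Rational(1, 2) (n = Mul(Rational(-1, 3), Mul(-24, Pow(16, -1))) = Mul(Rational(-1, 3), Mul(-24, Rational(1, 16))) = Mul(Rational(-1, 3), Rational(-3, 2)) = Rational(1, 2) ≈ 0.50000)
k = Rational(22, 3) (k = Add(8, Mul(-1, Rational(2, 3))) = Add(8, Rational(-2, 3)) = Rational(22, 3) ≈ 7.3333)
Function('H')(b, L) = Add(Rational(44, 3), Mul(2, L), Mul(2, b)) (Function('H')(b, L) = Mul(2, Add(Add(b, L), Rational(22, 3))) = Mul(2, Add(Add(L, b), Rational(22, 3))) = Mul(2, Add(Rational(22, 3), L, b)) = Add(Rational(44, 3), Mul(2, L), Mul(2, b)))
Function('C')(V) = Mul(V, Add(Rational(47, 3), Mul(2, V))) (Function('C')(V) = Mul(Add(Rational(44, 3), Mul(2, V), Mul(2, Rational(1, 2))), V) = Mul(Add(Rational(44, 3), Mul(2, V), 1), V) = Mul(Add(Rational(47, 3), Mul(2, V)), V) = Mul(V, Add(Rational(47, 3), Mul(2, V))))
Mul(-1, Function('C')(Mul(8, Function('A')(-6, 6)))) = Mul(-1, Mul(Rational(1, 3), Mul(8, -5), Add(47, Mul(6, Mul(8, -5))))) = Mul(-1, Mul(Rational(1, 3), -40, Add(47, Mul(6, -40)))) = Mul(-1, Mul(Rational(1, 3), -40, Add(47, -240))) = Mul(-1, Mul(Rational(1, 3), -40, -193)) = Mul(-1, Rational(7720, 3)) = Rational(-7720, 3)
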